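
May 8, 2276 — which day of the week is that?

Doomsday rule: the anchor day for the 2200s is Friday. For year 76: 76÷12 = 6 r 4, and 4÷4 = 1, so 6+4+1 = 11.
Friday + 11 ≡ Tuesday — that's 2276's doomsday.
In May the doomsday date is May 9.
May 8 is 1 day before May 9; 1 mod 7 = 1, so Tuesday − 1 = Monday.

Monday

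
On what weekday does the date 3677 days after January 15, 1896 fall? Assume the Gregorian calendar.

Friday

First find the weekday of Jan 15, 1896. Doomsday rule: the anchor day for the 1800s is Friday. For year 96: 96÷12 = 8 r 0, and 0÷4 = 0, so 8+0+0 = 8.
Friday + 8 ≡ Saturday — that's 1896's doomsday.
In January the doomsday date is Jan 4 (1896 is a leap year (divisible by 4)).
Jan 15 is 11 days after Jan 4; 11 mod 7 = 4, so Saturday + 4 = Wednesday.
3677 mod 7 = 2, so 3677 days after a Wednesday is Wednesday + 2 = Friday.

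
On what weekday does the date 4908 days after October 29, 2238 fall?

First find the weekday of Oct 29, 2238. Doomsday rule: the anchor day for the 2200s is Friday. For year 38: 38÷12 = 3 r 2, and 2÷4 = 0, so 3+2+0 = 5.
Friday + 5 ≡ Wednesday — that's 2238's doomsday.
In October the doomsday date is Oct 10.
Oct 29 is 19 days after Oct 10; 19 mod 7 = 5, so Wednesday + 5 = Monday.
4908 mod 7 = 1, so 4908 days after a Monday is Monday + 1 = Tuesday.

Tuesday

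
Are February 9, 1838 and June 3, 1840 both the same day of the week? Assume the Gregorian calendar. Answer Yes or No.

No

From Feb 9, 1838 to Jun 3, 1840 is 845 days.
845 mod 7 = 5, so they are different weekdays.
(Feb 9, 1838 is a Friday; Jun 3, 1840 is a Wednesday.)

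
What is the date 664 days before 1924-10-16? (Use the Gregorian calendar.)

−366 (one year; includes Feb 29, 1924) → Oct 16, 1923 (298 left).
−16 → Sep 30, 1923 (end of Sep, 30 days; 282 left).
−30 → Aug 31, 1923 (end of Aug, 31 days; 252 left).
−31 → Jul 31, 1923 (end of Jul, 31 days; 221 left).
−31 → Jun 30, 1923 (end of Jun, 30 days; 190 left).
−30 → May 31, 1923 (end of May, 31 days; 160 left).
−31 → Apr 30, 1923 (end of Apr, 30 days; 129 left).
−30 → Mar 31, 1923 (end of Mar, 31 days; 99 left).
−31 → Feb 28, 1923 (end of Feb, 28 days; 68 left).
−28 → Jan 31, 1923 (end of Jan, 31 days; 40 left).
−31 → Dec 31, 1922 (end of Dec, 31 days; 9 left).
−9 → Dec 22, 1922.

December 22, 1922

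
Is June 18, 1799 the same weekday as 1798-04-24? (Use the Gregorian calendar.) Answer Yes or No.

Yes

From Apr 24, 1798 to Jun 18, 1799 is 420 days.
420 mod 7 = 0, so they are the same weekday.
(Apr 24, 1798 is a Tuesday; Jun 18, 1799 is a Tuesday.)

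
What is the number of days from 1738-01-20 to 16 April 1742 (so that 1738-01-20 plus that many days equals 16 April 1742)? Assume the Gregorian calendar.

Jan 20, 1738 → Jan 20, 1739: 365 days.
Jan 20, 1739 → Jan 20, 1740: 365 days.
Jan 20, 1740 → Jan 20, 1741: 366 days (Feb 29, 1740 is in that span).
Jan 20, 1741 → Jan 20, 1742: 365 days.
Jan 20, 1742 → Feb 20, 1742: 31 days (January has 31).
Feb 20, 1742 → Mar 20, 1742: 28 days (February has 28).
Mar 20, 1742 → Apr 16, 1742: 27 days.
Total: 1547 days.

1547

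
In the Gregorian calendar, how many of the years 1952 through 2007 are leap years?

14

Multiples of 4 in [1952,2007]: 14.
Of those, multiples of 100: 1 (not leap unless ÷400).
Multiples of 400: 1.
Leap years = 14 − 1 + 1 = 14.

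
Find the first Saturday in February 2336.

February 1, 2336 is a Saturday.
The first Saturday is therefore February 1 (same day).

February 1, 2336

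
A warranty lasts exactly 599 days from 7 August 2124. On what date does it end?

+365 (one year) → Aug 7, 2125 (234 left).
Aug has 31 days: +25 → Sep 1, 2125 (209 left).
Sep has 30 days: +30 → Oct 1, 2125 (179 left).
Oct has 31 days: +31 → Nov 1, 2125 (148 left).
Nov has 30 days: +30 → Dec 1, 2125 (118 left).
Dec has 31 days: +31 → Jan 1, 2126 (87 left).
Jan has 31 days: +31 → Feb 1, 2126 (56 left).
Feb has 28 days: +28 → Mar 1, 2126 (28 left).
+28 → Mar 29, 2126.

March 29, 2126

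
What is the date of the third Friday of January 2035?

January 1, 2035 is a Monday.
The first Friday is therefore January 5 (4 days later).
The third Friday is 5 + 2×7 = January 19.

January 19, 2035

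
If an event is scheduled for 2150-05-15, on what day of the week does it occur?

Doomsday rule: the anchor day for the 2100s is Sunday. For year 50: 50÷12 = 4 r 2, and 2÷4 = 0, so 4+2+0 = 6.
Sunday + 6 ≡ Saturday — that's 2150's doomsday.
In May the doomsday date is May 9.
May 15 is 6 days after May 9; 6 mod 7 = 6, so Saturday + 6 = Friday.

Friday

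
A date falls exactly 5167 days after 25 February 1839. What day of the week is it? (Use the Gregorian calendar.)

First find the weekday of Feb 25, 1839. Doomsday rule: the anchor day for the 1800s is Friday. For year 39: 39÷12 = 3 r 3, and 3÷4 = 0, so 3+3+0 = 6.
Friday + 6 ≡ Thursday — that's 1839's doomsday.
In February the doomsday date is Feb 28 (1839 is not a leap year).
Feb 25 is 3 days before Feb 28; 3 mod 7 = 3, so Thursday − 3 = Monday.
5167 mod 7 = 1, so 5167 days after a Monday is Monday + 1 = Tuesday.

Tuesday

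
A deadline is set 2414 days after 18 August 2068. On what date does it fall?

March 29, 2075

+365 (one year) → Aug 18, 2069 (2049 left).
+365 (one year) → Aug 18, 2070 (1684 left).
+365 (one year) → Aug 18, 2071 (1319 left).
+366 (one year; includes Feb 29, 2072) → Aug 18, 2072 (953 left).
+365 (one year) → Aug 18, 2073 (588 left).
+365 (one year) → Aug 18, 2074 (223 left).
Aug has 31 days: +14 → Sep 1, 2074 (209 left).
Sep has 30 days: +30 → Oct 1, 2074 (179 left).
Oct has 31 days: +31 → Nov 1, 2074 (148 left).
Nov has 30 days: +30 → Dec 1, 2074 (118 left).
Dec has 31 days: +31 → Jan 1, 2075 (87 left).
Jan has 31 days: +31 → Feb 1, 2075 (56 left).
Feb has 28 days: +28 → Mar 1, 2075 (28 left).
+28 → Mar 29, 2075.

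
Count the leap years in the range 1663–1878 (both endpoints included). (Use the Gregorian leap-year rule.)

Multiples of 4 in [1663,1878]: 54.
Of those, multiples of 100: 2 (not leap unless ÷400).
Multiples of 400: 0.
Leap years = 54 − 2 + 0 = 52.

52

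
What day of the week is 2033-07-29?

Friday

Doomsday rule: the anchor day for the 2000s is Tuesday. For year 33: 33÷12 = 2 r 9, and 9÷4 = 2, so 2+9+2 = 13.
Tuesday + 13 ≡ Monday — that's 2033's doomsday.
In July the doomsday date is Jul 11.
Jul 29 is 18 days after Jul 11; 18 mod 7 = 4, so Monday + 4 = Friday.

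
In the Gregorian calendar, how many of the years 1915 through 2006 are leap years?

23

Multiples of 4 in [1915,2006]: 23.
Of those, multiples of 100: 1 (not leap unless ÷400).
Multiples of 400: 1.
Leap years = 23 − 1 + 1 = 23.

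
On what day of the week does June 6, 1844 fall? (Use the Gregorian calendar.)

Doomsday rule: the anchor day for the 1800s is Friday. For year 44: 44÷12 = 3 r 8, and 8÷4 = 2, so 3+8+2 = 13.
Friday + 13 ≡ Thursday — that's 1844's doomsday.
In June the doomsday date is Jun 6.
Jun 6 is the doomsday itself: Thursday.

Thursday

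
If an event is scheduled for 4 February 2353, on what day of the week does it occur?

Doomsday rule: the anchor day for the 2300s is Wednesday. For year 53: 53÷12 = 4 r 5, and 5÷4 = 1, so 4+5+1 = 10.
Wednesday + 10 ≡ Saturday — that's 2353's doomsday.
In February the doomsday date is Feb 28 (2353 is not a leap year).
Feb 4 is 24 days before Feb 28; 24 mod 7 = 3, so Saturday − 3 = Wednesday.

Wednesday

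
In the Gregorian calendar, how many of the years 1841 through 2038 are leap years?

48

Multiples of 4 in [1841,2038]: 49.
Of those, multiples of 100: 2 (not leap unless ÷400).
Multiples of 400: 1.
Leap years = 49 − 2 + 1 = 48.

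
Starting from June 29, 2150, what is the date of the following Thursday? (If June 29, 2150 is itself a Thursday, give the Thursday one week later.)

Jun 29, 2150 is a Monday.
From Monday to the next Thursday is 3 days.
Jun 29, 2150 + 3 = Jul 2, 2150.

July 2, 2150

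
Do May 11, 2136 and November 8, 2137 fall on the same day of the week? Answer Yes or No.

Yes

From May 11, 2136 to Nov 8, 2137 is 546 days.
546 mod 7 = 0, so they are the same weekday.
(May 11, 2136 is a Friday; Nov 8, 2137 is a Friday.)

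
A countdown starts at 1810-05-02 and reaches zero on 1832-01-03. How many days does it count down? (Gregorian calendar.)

May 2, 1810 → May 2, 1811: 365 days.
May 2, 1811 → May 2, 1812: 366 days (Feb 29, 1812 is in that span).
May 2, 1812 → May 2, 1813: 365 days.
May 2, 1813 → May 2, 1814: 365 days.
May 2, 1814 → May 2, 1815: 365 days.
May 2, 1815 → May 2, 1816: 366 days (Feb 29, 1816 is in that span).
May 2, 1816 → May 2, 1817: 365 days.
May 2, 1817 → May 2, 1818: 365 days.
May 2, 1818 → May 2, 1819: 365 days.
May 2, 1819 → May 2, 1820: 366 days (Feb 29, 1820 is in that span).
May 2, 1820 → May 2, 1821: 365 days.
May 2, 1821 → May 2, 1822: 365 days.
May 2, 1822 → May 2, 1823: 365 days.
May 2, 1823 → May 2, 1824: 366 days (Feb 29, 1824 is in that span).
May 2, 1824 → May 2, 1825: 365 days.
May 2, 1825 → May 2, 1826: 365 days.
May 2, 1826 → May 2, 1827: 365 days.
May 2, 1827 → May 2, 1828: 366 days (Feb 29, 1828 is in that span).
May 2, 1828 → May 2, 1829: 365 days.
May 2, 1829 → May 2, 1830: 365 days.
May 2, 1830 → May 2, 1831: 365 days.
May 2, 1831 → Jun 2, 1831: 31 days (May has 31).
Jun 2, 1831 → Jul 2, 1831: 30 days (June has 30).
Jul 2, 1831 → Aug 2, 1831: 31 days (July has 31).
Aug 2, 1831 → Sep 2, 1831: 31 days (August has 31).
Sep 2, 1831 → Oct 2, 1831: 30 days (September has 30).
Oct 2, 1831 → Nov 2, 1831: 31 days (October has 31).
Nov 2, 1831 → Dec 2, 1831: 30 days (November has 30).
Dec 2, 1831 → Jan 2, 1832: 31 days (December has 31).
Jan 2, 1832 → Jan 3, 1832: 1 days.
Total: 7916 days.

7916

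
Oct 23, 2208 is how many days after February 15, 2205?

Feb 15, 2205 → Feb 15, 2206: 365 days.
Feb 15, 2206 → Feb 15, 2207: 365 days.
Feb 15, 2207 → Feb 15, 2208: 365 days.
Feb 15, 2208 → Mar 15, 2208: 29 days (February has 29).
Mar 15, 2208 → Apr 15, 2208: 31 days (March has 31).
Apr 15, 2208 → May 15, 2208: 30 days (April has 30).
May 15, 2208 → Jun 15, 2208: 31 days (May has 31).
Jun 15, 2208 → Jul 15, 2208: 30 days (June has 30).
Jul 15, 2208 → Aug 15, 2208: 31 days (July has 31).
Aug 15, 2208 → Sep 15, 2208: 31 days (August has 31).
Sep 15, 2208 → Oct 15, 2208: 30 days (September has 30).
Oct 15, 2208 → Oct 23, 2208: 8 days.
Total: 1346 days.

1346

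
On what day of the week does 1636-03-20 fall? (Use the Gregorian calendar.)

Doomsday rule: the anchor day for the 1600s is Tuesday. For year 36: 36÷12 = 3 r 0, and 0÷4 = 0, so 3+0+0 = 3.
Tuesday + 3 ≡ Friday — that's 1636's doomsday.
In March the doomsday date is Mar 14.
Mar 20 is 6 days after Mar 14; 6 mod 7 = 6, so Friday + 6 = Thursday.

Thursday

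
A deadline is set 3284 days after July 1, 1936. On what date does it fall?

June 28, 1945

+365 (one year) → Jul 1, 1937 (2919 left).
+365 (one year) → Jul 1, 1938 (2554 left).
+365 (one year) → Jul 1, 1939 (2189 left).
+366 (one year; includes Feb 29, 1940) → Jul 1, 1940 (1823 left).
+365 (one year) → Jul 1, 1941 (1458 left).
+365 (one year) → Jul 1, 1942 (1093 left).
+365 (one year) → Jul 1, 1943 (728 left).
+366 (one year; includes Feb 29, 1944) → Jul 1, 1944 (362 left).
Jul has 31 days: +31 → Aug 1, 1944 (331 left).
Aug has 31 days: +31 → Sep 1, 1944 (300 left).
Sep has 30 days: +30 → Oct 1, 1944 (270 left).
Oct has 31 days: +31 → Nov 1, 1944 (239 left).
Nov has 30 days: +30 → Dec 1, 1944 (209 left).
Dec has 31 days: +31 → Jan 1, 1945 (178 left).
Jan has 31 days: +31 → Feb 1, 1945 (147 left).
Feb has 28 days: +28 → Mar 1, 1945 (119 left).
Mar has 31 days: +31 → Apr 1, 1945 (88 left).
Apr has 30 days: +30 → May 1, 1945 (58 left).
May has 31 days: +31 → Jun 1, 1945 (27 left).
+27 → Jun 28, 1945.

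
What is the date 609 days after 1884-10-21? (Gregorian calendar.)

June 22, 1886

+365 (one year) → Oct 21, 1885 (244 left).
Oct has 31 days: +11 → Nov 1, 1885 (233 left).
Nov has 30 days: +30 → Dec 1, 1885 (203 left).
Dec has 31 days: +31 → Jan 1, 1886 (172 left).
Jan has 31 days: +31 → Feb 1, 1886 (141 left).
Feb has 28 days: +28 → Mar 1, 1886 (113 left).
Mar has 31 days: +31 → Apr 1, 1886 (82 left).
Apr has 30 days: +30 → May 1, 1886 (52 left).
May has 31 days: +31 → Jun 1, 1886 (21 left).
+21 → Jun 22, 1886.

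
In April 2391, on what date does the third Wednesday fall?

April 1, 2391 is a Monday.
The first Wednesday is therefore April 3 (2 days later).
The third Wednesday is 3 + 2×7 = April 17.

April 17, 2391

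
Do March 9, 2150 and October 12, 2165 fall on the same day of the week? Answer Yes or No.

From Mar 9, 2150 to Oct 12, 2165 is 5696 days.
5696 mod 7 = 5, so they are different weekdays.
(Mar 9, 2150 is a Monday; Oct 12, 2165 is a Saturday.)

No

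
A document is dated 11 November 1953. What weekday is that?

January 1, 1953 is a Thursday.
Jan 1, 1953 → Feb 1, 1953: 31 days (January has 31).
Feb 1, 1953 → Mar 1, 1953: 28 days (February has 28).
Mar 1, 1953 → Apr 1, 1953: 31 days (March has 31).
Apr 1, 1953 → May 1, 1953: 30 days (April has 30).
May 1, 1953 → Jun 1, 1953: 31 days (May has 31).
Jun 1, 1953 → Jul 1, 1953: 30 days (June has 30).
Jul 1, 1953 → Aug 1, 1953: 31 days (July has 31).
Aug 1, 1953 → Sep 1, 1953: 31 days (August has 31).
Sep 1, 1953 → Oct 1, 1953: 30 days (September has 30).
Oct 1, 1953 → Nov 1, 1953: 31 days (October has 31).
Nov 1, 1953 → Nov 11, 1953: 10 days.
Total: 314 days.
314 mod 7 = 6, so Thursday + 6 = Wednesday.

Wednesday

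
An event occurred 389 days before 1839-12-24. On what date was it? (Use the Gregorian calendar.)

November 30, 1838

−24 → Nov 30, 1839 (end of Nov, 30 days; 365 left).
−30 → Oct 31, 1839 (end of Oct, 31 days; 335 left).
−31 → Sep 30, 1839 (end of Sep, 30 days; 304 left).
−30 → Aug 31, 1839 (end of Aug, 31 days; 274 left).
−31 → Jul 31, 1839 (end of Jul, 31 days; 243 left).
−31 → Jun 30, 1839 (end of Jun, 30 days; 212 left).
−30 → May 31, 1839 (end of May, 31 days; 182 left).
−31 → Apr 30, 1839 (end of Apr, 30 days; 151 left).
−30 → Mar 31, 1839 (end of Mar, 31 days; 121 left).
−31 → Feb 28, 1839 (end of Feb, 28 days; 90 left).
−28 → Jan 31, 1839 (end of Jan, 31 days; 62 left).
−31 → Dec 31, 1838 (end of Dec, 31 days; 31 left).
−31 → Nov 30, 1838 (end of Nov, 30 days; 0 left).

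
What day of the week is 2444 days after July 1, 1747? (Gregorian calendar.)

Sunday

Jul 1, 1747 is a Saturday.
2444 mod 7 = 1, so 2444 days after a Saturday is Saturday + 1 = Sunday.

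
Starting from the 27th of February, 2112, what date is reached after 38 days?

April 5, 2112

Feb has 29 days: +3 → Mar 1, 2112 (35 left).
Mar has 31 days: +31 → Apr 1, 2112 (4 left).
+4 → Apr 5, 2112.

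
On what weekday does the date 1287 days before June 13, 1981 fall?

First find the weekday of Jun 13, 1981. Doomsday rule: the anchor day for the 1900s is Wednesday. For year 81: 81÷12 = 6 r 9, and 9÷4 = 2, so 6+9+2 = 17.
Wednesday + 17 ≡ Saturday — that's 1981's doomsday.
In June the doomsday date is Jun 6.
Jun 13 is 7 days after Jun 6; 7 mod 7 = 0, so Saturday + 0 = Saturday.
1287 mod 7 = 6, so 1287 days before a Saturday is Saturday − 6 = Sunday.

Sunday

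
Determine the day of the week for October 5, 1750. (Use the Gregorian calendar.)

Doomsday rule: the anchor day for the 1700s is Sunday. For year 50: 50÷12 = 4 r 2, and 2÷4 = 0, so 4+2+0 = 6.
Sunday + 6 ≡ Saturday — that's 1750's doomsday.
In October the doomsday date is Oct 10.
Oct 5 is 5 days before Oct 10; 5 mod 7 = 5, so Saturday − 5 = Monday.

Monday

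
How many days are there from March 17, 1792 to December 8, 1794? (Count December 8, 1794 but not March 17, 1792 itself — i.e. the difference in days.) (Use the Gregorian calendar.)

Mar 17, 1792 → Mar 17, 1793: 365 days.
Mar 17, 1793 → Mar 17, 1794: 365 days.
Mar 17, 1794 → Apr 17, 1794: 31 days (March has 31).
Apr 17, 1794 → May 17, 1794: 30 days (April has 30).
May 17, 1794 → Jun 17, 1794: 31 days (May has 31).
Jun 17, 1794 → Jul 17, 1794: 30 days (June has 30).
Jul 17, 1794 → Aug 17, 1794: 31 days (July has 31).
Aug 17, 1794 → Sep 17, 1794: 31 days (August has 31).
Sep 17, 1794 → Oct 17, 1794: 30 days (September has 30).
Oct 17, 1794 → Nov 17, 1794: 31 days (October has 31).
Nov 17, 1794 → Dec 8, 1794: 21 days.
Total: 996 days.

996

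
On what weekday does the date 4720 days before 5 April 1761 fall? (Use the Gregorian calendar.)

First find the weekday of Apr 5, 1761. Doomsday rule: the anchor day for the 1700s is Sunday. For year 61: 61÷12 = 5 r 1, and 1÷4 = 0, so 5+1+0 = 6.
Sunday + 6 ≡ Saturday — that's 1761's doomsday.
In April the doomsday date is Apr 4.
Apr 5 is 1 day after Apr 4; 1 mod 7 = 1, so Saturday + 1 = Sunday.
4720 mod 7 = 2, so 4720 days before a Sunday is Sunday − 2 = Friday.

Friday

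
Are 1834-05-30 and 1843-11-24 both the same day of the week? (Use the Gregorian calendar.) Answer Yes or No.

From May 30, 1834 to Nov 24, 1843 is 3465 days.
3465 mod 7 = 0, so they are the same weekday.
(May 30, 1834 is a Friday; Nov 24, 1843 is a Friday.)

Yes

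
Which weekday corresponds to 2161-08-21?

January 1, 2161 is a Thursday.
Jan 1, 2161 → Feb 1, 2161: 31 days (January has 31).
Feb 1, 2161 → Mar 1, 2161: 28 days (February has 28).
Mar 1, 2161 → Apr 1, 2161: 31 days (March has 31).
Apr 1, 2161 → May 1, 2161: 30 days (April has 30).
May 1, 2161 → Jun 1, 2161: 31 days (May has 31).
Jun 1, 2161 → Jul 1, 2161: 30 days (June has 30).
Jul 1, 2161 → Aug 1, 2161: 31 days (July has 31).
Aug 1, 2161 → Aug 21, 2161: 20 days.
Total: 232 days.
232 mod 7 = 1, so Thursday + 1 = Friday.

Friday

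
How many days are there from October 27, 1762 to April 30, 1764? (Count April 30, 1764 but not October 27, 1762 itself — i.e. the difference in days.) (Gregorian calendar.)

551

Oct 27, 1762 → Oct 27, 1763: 365 days.
Oct 27, 1763 → Nov 27, 1763: 31 days (October has 31).
Nov 27, 1763 → Dec 27, 1763: 30 days (November has 30).
Dec 27, 1763 → Jan 27, 1764: 31 days (December has 31).
Jan 27, 1764 → Feb 27, 1764: 31 days (January has 31).
Feb 27, 1764 → Mar 27, 1764: 29 days (February has 29).
Mar 27, 1764 → Apr 27, 1764: 31 days (March has 31).
Apr 27, 1764 → Apr 30, 1764: 3 days.
Total: 551 days.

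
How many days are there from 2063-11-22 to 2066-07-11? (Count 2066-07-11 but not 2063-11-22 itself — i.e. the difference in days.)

Nov 22, 2063 → Nov 22, 2064: 366 days (Feb 29, 2064 is in that span).
Nov 22, 2064 → Nov 22, 2065: 365 days.
Nov 22, 2065 → Dec 22, 2065: 30 days (November has 30).
Dec 22, 2065 → Jan 22, 2066: 31 days (December has 31).
Jan 22, 2066 → Feb 22, 2066: 31 days (January has 31).
Feb 22, 2066 → Mar 22, 2066: 28 days (February has 28).
Mar 22, 2066 → Apr 22, 2066: 31 days (March has 31).
Apr 22, 2066 → May 22, 2066: 30 days (April has 30).
May 22, 2066 → Jun 22, 2066: 31 days (May has 31).
Jun 22, 2066 → Jul 11, 2066: 19 days.
Total: 962 days.

962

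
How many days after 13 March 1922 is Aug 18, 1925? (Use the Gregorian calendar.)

1254

Mar 13, 1922 → Mar 13, 1923: 365 days.
Mar 13, 1923 → Mar 13, 1924: 366 days (Feb 29, 1924 is in that span).
Mar 13, 1924 → Mar 13, 1925: 365 days.
Mar 13, 1925 → Apr 13, 1925: 31 days (March has 31).
Apr 13, 1925 → May 13, 1925: 30 days (April has 30).
May 13, 1925 → Jun 13, 1925: 31 days (May has 31).
Jun 13, 1925 → Jul 13, 1925: 30 days (June has 30).
Jul 13, 1925 → Aug 13, 1925: 31 days (July has 31).
Aug 13, 1925 → Aug 18, 1925: 5 days.
Total: 1254 days.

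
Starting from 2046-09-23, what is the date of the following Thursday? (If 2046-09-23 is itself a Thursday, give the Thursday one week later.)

September 27, 2046

Sep 23, 2046 is a Sunday.
From Sunday to the next Thursday is 4 days.
Sep 23, 2046 + 4 = Sep 27, 2046.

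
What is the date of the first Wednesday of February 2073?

February 1, 2073 is a Wednesday.
The first Wednesday is therefore February 1 (same day).

February 1, 2073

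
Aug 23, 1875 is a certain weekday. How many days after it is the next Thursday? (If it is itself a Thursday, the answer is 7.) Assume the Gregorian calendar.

Aug 23, 1875 is a Monday.
From Monday to the next Thursday is 3 days.

3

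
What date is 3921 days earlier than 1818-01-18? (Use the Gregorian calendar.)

−365 (one year) → Jan 18, 1817 (3556 left).
−366 (one year; includes Feb 29, 1816) → Jan 18, 1816 (3190 left).
−365 (one year) → Jan 18, 1815 (2825 left).
−365 (one year) → Jan 18, 1814 (2460 left).
−365 (one year) → Jan 18, 1813 (2095 left).
−366 (one year; includes Feb 29, 1812) → Jan 18, 1812 (1729 left).
−365 (one year) → Jan 18, 1811 (1364 left).
−365 (one year) → Jan 18, 1810 (999 left).
−365 (one year) → Jan 18, 1809 (634 left).
−366 (one year; includes Feb 29, 1808) → Jan 18, 1808 (268 left).
−18 → Dec 31, 1807 (end of Dec, 31 days; 250 left).
−31 → Nov 30, 1807 (end of Nov, 30 days; 219 left).
−30 → Oct 31, 1807 (end of Oct, 31 days; 189 left).
−31 → Sep 30, 1807 (end of Sep, 30 days; 158 left).
−30 → Aug 31, 1807 (end of Aug, 31 days; 128 left).
−31 → Jul 31, 1807 (end of Jul, 31 days; 97 left).
−31 → Jun 30, 1807 (end of Jun, 30 days; 66 left).
−30 → May 31, 1807 (end of May, 31 days; 36 left).
−31 → Apr 30, 1807 (end of Apr, 30 days; 5 left).
−5 → Apr 25, 1807.

April 25, 1807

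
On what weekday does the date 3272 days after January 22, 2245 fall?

Saturday

First find the weekday of Jan 22, 2245. Doomsday rule: the anchor day for the 2200s is Friday. For year 45: 45÷12 = 3 r 9, and 9÷4 = 2, so 3+9+2 = 14.
Friday + 14 ≡ Friday — that's 2245's doomsday.
In January the doomsday date is Jan 3 (2245 is not a leap year).
Jan 22 is 19 days after Jan 3; 19 mod 7 = 5, so Friday + 5 = Wednesday.
3272 mod 7 = 3, so 3272 days after a Wednesday is Wednesday + 3 = Saturday.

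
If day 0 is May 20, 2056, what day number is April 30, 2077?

7650

May 20, 2056 → May 20, 2057: 365 days.
May 20, 2057 → May 20, 2058: 365 days.
May 20, 2058 → May 20, 2059: 365 days.
May 20, 2059 → May 20, 2060: 366 days (Feb 29, 2060 is in that span).
May 20, 2060 → May 20, 2061: 365 days.
May 20, 2061 → May 20, 2062: 365 days.
May 20, 2062 → May 20, 2063: 365 days.
May 20, 2063 → May 20, 2064: 366 days (Feb 29, 2064 is in that span).
May 20, 2064 → May 20, 2065: 365 days.
May 20, 2065 → May 20, 2066: 365 days.
May 20, 2066 → May 20, 2067: 365 days.
May 20, 2067 → May 20, 2068: 366 days (Feb 29, 2068 is in that span).
May 20, 2068 → May 20, 2069: 365 days.
May 20, 2069 → May 20, 2070: 365 days.
May 20, 2070 → May 20, 2071: 365 days.
May 20, 2071 → May 20, 2072: 366 days (Feb 29, 2072 is in that span).
May 20, 2072 → May 20, 2073: 365 days.
May 20, 2073 → May 20, 2074: 365 days.
May 20, 2074 → May 20, 2075: 365 days.
May 20, 2075 → May 20, 2076: 366 days (Feb 29, 2076 is in that span).
May 20, 2076 → Jun 20, 2076: 31 days (May has 31).
Jun 20, 2076 → Jul 20, 2076: 30 days (June has 30).
Jul 20, 2076 → Aug 20, 2076: 31 days (July has 31).
Aug 20, 2076 → Sep 20, 2076: 31 days (August has 31).
Sep 20, 2076 → Oct 20, 2076: 30 days (September has 30).
Oct 20, 2076 → Nov 20, 2076: 31 days (October has 31).
Nov 20, 2076 → Dec 20, 2076: 30 days (November has 30).
Dec 20, 2076 → Jan 20, 2077: 31 days (December has 31).
Jan 20, 2077 → Feb 20, 2077: 31 days (January has 31).
Feb 20, 2077 → Mar 20, 2077: 28 days (February has 28).
Mar 20, 2077 → Apr 20, 2077: 31 days (March has 31).
Apr 20, 2077 → Apr 30, 2077: 10 days.
Total: 7650 days.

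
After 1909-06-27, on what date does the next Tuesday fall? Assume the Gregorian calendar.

Jun 27, 1909 is a Sunday.
From Sunday to the next Tuesday is 2 days.
Jun 27, 1909 + 2 = Jun 29, 1909.

June 29, 1909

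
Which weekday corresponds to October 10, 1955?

Monday

January 1, 1955 is a Saturday.
Jan 1, 1955 → Feb 1, 1955: 31 days (January has 31).
Feb 1, 1955 → Mar 1, 1955: 28 days (February has 28).
Mar 1, 1955 → Apr 1, 1955: 31 days (March has 31).
Apr 1, 1955 → May 1, 1955: 30 days (April has 30).
May 1, 1955 → Jun 1, 1955: 31 days (May has 31).
Jun 1, 1955 → Jul 1, 1955: 30 days (June has 30).
Jul 1, 1955 → Aug 1, 1955: 31 days (July has 31).
Aug 1, 1955 → Sep 1, 1955: 31 days (August has 31).
Sep 1, 1955 → Oct 1, 1955: 30 days (September has 30).
Oct 1, 1955 → Oct 10, 1955: 9 days.
Total: 282 days.
282 mod 7 = 2, so Saturday + 2 = Monday.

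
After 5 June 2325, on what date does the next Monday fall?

June 8, 2325

Jun 5, 2325 is a Friday.
From Friday to the next Monday is 3 days.
Jun 5, 2325 + 3 = Jun 8, 2325.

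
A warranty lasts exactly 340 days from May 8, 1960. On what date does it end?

April 13, 1961

May has 31 days: +24 → Jun 1, 1960 (316 left).
Jun has 30 days: +30 → Jul 1, 1960 (286 left).
Jul has 31 days: +31 → Aug 1, 1960 (255 left).
Aug has 31 days: +31 → Sep 1, 1960 (224 left).
Sep has 30 days: +30 → Oct 1, 1960 (194 left).
Oct has 31 days: +31 → Nov 1, 1960 (163 left).
Nov has 30 days: +30 → Dec 1, 1960 (133 left).
Dec has 31 days: +31 → Jan 1, 1961 (102 left).
Jan has 31 days: +31 → Feb 1, 1961 (71 left).
Feb has 28 days: +28 → Mar 1, 1961 (43 left).
Mar has 31 days: +31 → Apr 1, 1961 (12 left).
+12 → Apr 13, 1961.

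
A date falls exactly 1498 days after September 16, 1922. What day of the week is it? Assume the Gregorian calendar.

Saturday

Sep 16, 1922 is a Saturday.
1498 mod 7 = 0, so 1498 days after a Saturday is Saturday + 0 = Saturday.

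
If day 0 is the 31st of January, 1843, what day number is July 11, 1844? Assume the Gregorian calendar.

527

Jan 31, 1843 → Jan 31, 1844: 365 days.
Jan 31, 1844 → Feb 29, 1844: 29 days (January has 31).
Feb 29, 1844 → Mar 29, 1844: 29 days (February has 29).
Mar 29, 1844 → Apr 29, 1844: 31 days (March has 31).
Apr 29, 1844 → May 29, 1844: 30 days (April has 30).
May 29, 1844 → Jun 29, 1844: 31 days (May has 31).
Jun 29, 1844 → Jul 11, 1844: 12 days.
Total: 527 days.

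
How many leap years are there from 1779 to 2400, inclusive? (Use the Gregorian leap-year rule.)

Multiples of 4 in [1779,2400]: 156.
Of those, multiples of 100: 7 (not leap unless ÷400).
Multiples of 400: 2.
Leap years = 156 − 7 + 2 = 151.

151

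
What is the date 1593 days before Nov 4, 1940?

June 25, 1936

−366 (one year; includes Feb 29, 1940) → Nov 4, 1939 (1227 left).
−365 (one year) → Nov 4, 1938 (862 left).
−365 (one year) → Nov 4, 1937 (497 left).
−365 (one year) → Nov 4, 1936 (132 left).
−4 → Oct 31, 1936 (end of Oct, 31 days; 128 left).
−31 → Sep 30, 1936 (end of Sep, 30 days; 97 left).
−30 → Aug 31, 1936 (end of Aug, 31 days; 67 left).
−31 → Jul 31, 1936 (end of Jul, 31 days; 36 left).
−31 → Jun 30, 1936 (end of Jun, 30 days; 5 left).
−5 → Jun 25, 1936.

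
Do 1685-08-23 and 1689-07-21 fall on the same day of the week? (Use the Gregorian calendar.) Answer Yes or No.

From Aug 23, 1685 to Jul 21, 1689 is 1428 days.
1428 mod 7 = 0, so they are the same weekday.
(Aug 23, 1685 is a Thursday; Jul 21, 1689 is a Thursday.)

Yes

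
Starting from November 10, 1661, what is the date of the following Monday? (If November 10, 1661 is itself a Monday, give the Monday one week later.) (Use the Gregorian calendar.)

November 14, 1661

Nov 10, 1661 is a Thursday.
From Thursday to the next Monday is 4 days.
Nov 10, 1661 + 4 = Nov 14, 1661.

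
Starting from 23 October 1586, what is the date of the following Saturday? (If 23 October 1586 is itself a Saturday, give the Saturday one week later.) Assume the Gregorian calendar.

October 25, 1586

Oct 23, 1586 is a Thursday.
From Thursday to the next Saturday is 2 days.
Oct 23, 1586 + 2 = Oct 25, 1586.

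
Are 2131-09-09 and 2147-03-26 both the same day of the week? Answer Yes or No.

Yes

From Sep 9, 2131 to Mar 26, 2147 is 5677 days.
5677 mod 7 = 0, so they are the same weekday.
(Sep 9, 2131 is a Sunday; Mar 26, 2147 is a Sunday.)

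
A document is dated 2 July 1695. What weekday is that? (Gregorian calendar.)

Saturday

Doomsday rule: the anchor day for the 1600s is Tuesday. For year 95: 95÷12 = 7 r 11, and 11÷4 = 2, so 7+11+2 = 20.
Tuesday + 20 ≡ Monday — that's 1695's doomsday.
In July the doomsday date is Jul 11.
Jul 2 is 9 days before Jul 11; 9 mod 7 = 2, so Monday − 2 = Saturday.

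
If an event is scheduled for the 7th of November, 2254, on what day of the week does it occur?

Doomsday rule: the anchor day for the 2200s is Friday. For year 54: 54÷12 = 4 r 6, and 6÷4 = 1, so 4+6+1 = 11.
Friday + 11 ≡ Tuesday — that's 2254's doomsday.
In November the doomsday date is Nov 7.
Nov 7 is the doomsday itself: Tuesday.

Tuesday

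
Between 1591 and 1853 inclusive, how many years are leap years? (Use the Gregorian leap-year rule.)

64

Multiples of 4 in [1591,1853]: 66.
Of those, multiples of 100: 3 (not leap unless ÷400).
Multiples of 400: 1.
Leap years = 66 − 3 + 1 = 64.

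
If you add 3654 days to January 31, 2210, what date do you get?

+365 (one year) → Jan 31, 2211 (3289 left).
+365 (one year) → Jan 31, 2212 (2924 left).
+366 (one year; includes Feb 29, 2212) → Jan 31, 2213 (2558 left).
+365 (one year) → Jan 31, 2214 (2193 left).
+365 (one year) → Jan 31, 2215 (1828 left).
+365 (one year) → Jan 31, 2216 (1463 left).
+366 (one year; includes Feb 29, 2216) → Jan 31, 2217 (1097 left).
+365 (one year) → Jan 31, 2218 (732 left).
+365 (one year) → Jan 31, 2219 (367 left).
Jan has 31 days: +1 → Feb 1, 2219 (366 left).
Feb has 28 days: +28 → Mar 1, 2219 (338 left).
Mar has 31 days: +31 → Apr 1, 2219 (307 left).
Apr has 30 days: +30 → May 1, 2219 (277 left).
May has 31 days: +31 → Jun 1, 2219 (246 left).
Jun has 30 days: +30 → Jul 1, 2219 (216 left).
Jul has 31 days: +31 → Aug 1, 2219 (185 left).
Aug has 31 days: +31 → Sep 1, 2219 (154 left).
Sep has 30 days: +30 → Oct 1, 2219 (124 left).
Oct has 31 days: +31 → Nov 1, 2219 (93 left).
Nov has 30 days: +30 → Dec 1, 2219 (63 left).
Dec has 31 days: +31 → Jan 1, 2220 (32 left).
Jan has 31 days: +31 → Feb 1, 2220 (1 left).
+1 → Feb 2, 2220.

February 2, 2220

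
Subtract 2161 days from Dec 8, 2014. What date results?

−365 (one year) → Dec 8, 2013 (1796 left).
−365 (one year) → Dec 8, 2012 (1431 left).
−366 (one year; includes Feb 29, 2012) → Dec 8, 2011 (1065 left).
−365 (one year) → Dec 8, 2010 (700 left).
−365 (one year) → Dec 8, 2009 (335 left).
−8 → Nov 30, 2009 (end of Nov, 30 days; 327 left).
−30 → Oct 31, 2009 (end of Oct, 31 days; 297 left).
−31 → Sep 30, 2009 (end of Sep, 30 days; 266 left).
−30 → Aug 31, 2009 (end of Aug, 31 days; 236 left).
−31 → Jul 31, 2009 (end of Jul, 31 days; 205 left).
−31 → Jun 30, 2009 (end of Jun, 30 days; 174 left).
−30 → May 31, 2009 (end of May, 31 days; 144 left).
−31 → Apr 30, 2009 (end of Apr, 30 days; 113 left).
−30 → Mar 31, 2009 (end of Mar, 31 days; 83 left).
−31 → Feb 28, 2009 (end of Feb, 28 days; 52 left).
−28 → Jan 31, 2009 (end of Jan, 31 days; 24 left).
−24 → Jan 7, 2009.

January 7, 2009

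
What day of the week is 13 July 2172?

Doomsday rule: the anchor day for the 2100s is Sunday. For year 72: 72÷12 = 6 r 0, and 0÷4 = 0, so 6+0+0 = 6.
Sunday + 6 ≡ Saturday — that's 2172's doomsday.
In July the doomsday date is Jul 11.
Jul 13 is 2 days after Jul 11; 2 mod 7 = 2, so Saturday + 2 = Monday.

Monday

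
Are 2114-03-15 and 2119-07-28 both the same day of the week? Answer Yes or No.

No

From Mar 15, 2114 to Jul 28, 2119 is 1961 days.
1961 mod 7 = 1, so they are different weekdays.
(Mar 15, 2114 is a Thursday; Jul 28, 2119 is a Friday.)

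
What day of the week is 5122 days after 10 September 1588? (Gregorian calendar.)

Sep 10, 1588 is a Saturday.
5122 mod 7 = 5, so 5122 days after a Saturday is Saturday + 5 = Thursday.

Thursday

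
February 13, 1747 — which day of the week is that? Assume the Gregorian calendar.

Doomsday rule: the anchor day for the 1700s is Sunday. For year 47: 47÷12 = 3 r 11, and 11÷4 = 2, so 3+11+2 = 16.
Sunday + 16 ≡ Tuesday — that's 1747's doomsday.
In February the doomsday date is Feb 28 (1747 is not a leap year).
Feb 13 is 15 days before Feb 28; 15 mod 7 = 1, so Tuesday − 1 = Monday.

Monday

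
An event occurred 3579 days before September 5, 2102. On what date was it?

−365 (one year) → Sep 5, 2101 (3214 left).
−365 (one year) → Sep 5, 2100 (2849 left).
−365 (one year) → Sep 5, 2099 (2484 left).
−365 (one year) → Sep 5, 2098 (2119 left).
−365 (one year) → Sep 5, 2097 (1754 left).
−365 (one year) → Sep 5, 2096 (1389 left).
−366 (one year; includes Feb 29, 2096) → Sep 5, 2095 (1023 left).
−365 (one year) → Sep 5, 2094 (658 left).
−365 (one year) → Sep 5, 2093 (293 left).
−5 → Aug 31, 2093 (end of Aug, 31 days; 288 left).
−31 → Jul 31, 2093 (end of Jul, 31 days; 257 left).
−31 → Jun 30, 2093 (end of Jun, 30 days; 226 left).
−30 → May 31, 2093 (end of May, 31 days; 196 left).
−31 → Apr 30, 2093 (end of Apr, 30 days; 165 left).
−30 → Mar 31, 2093 (end of Mar, 31 days; 135 left).
−31 → Feb 28, 2093 (end of Feb, 28 days; 104 left).
−28 → Jan 31, 2093 (end of Jan, 31 days; 76 left).
−31 → Dec 31, 2092 (end of Dec, 31 days; 45 left).
−31 → Nov 30, 2092 (end of Nov, 30 days; 14 left).
−14 → Nov 16, 2092.

November 16, 2092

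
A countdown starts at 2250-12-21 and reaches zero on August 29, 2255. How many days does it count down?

1712

Dec 21, 2250 → Dec 21, 2251: 365 days.
Dec 21, 2251 → Dec 21, 2252: 366 days (Feb 29, 2252 is in that span).
Dec 21, 2252 → Dec 21, 2253: 365 days.
Dec 21, 2253 → Dec 21, 2254: 365 days.
Dec 21, 2254 → Jan 21, 2255: 31 days (December has 31).
Jan 21, 2255 → Feb 21, 2255: 31 days (January has 31).
Feb 21, 2255 → Mar 21, 2255: 28 days (February has 28).
Mar 21, 2255 → Apr 21, 2255: 31 days (March has 31).
Apr 21, 2255 → May 21, 2255: 30 days (April has 30).
May 21, 2255 → Jun 21, 2255: 31 days (May has 31).
Jun 21, 2255 → Jul 21, 2255: 30 days (June has 30).
Jul 21, 2255 → Aug 21, 2255: 31 days (July has 31).
Aug 21, 2255 → Aug 29, 2255: 8 days.
Total: 1712 days.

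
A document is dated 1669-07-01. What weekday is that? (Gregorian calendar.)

Monday

Doomsday rule: the anchor day for the 1600s is Tuesday. For year 69: 69÷12 = 5 r 9, and 9÷4 = 2, so 5+9+2 = 16.
Tuesday + 16 ≡ Thursday — that's 1669's doomsday.
In July the doomsday date is Jul 11.
Jul 1 is 10 days before Jul 11; 10 mod 7 = 3, so Thursday − 3 = Monday.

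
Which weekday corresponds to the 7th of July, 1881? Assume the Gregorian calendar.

Doomsday rule: the anchor day for the 1800s is Friday. For year 81: 81÷12 = 6 r 9, and 9÷4 = 2, so 6+9+2 = 17.
Friday + 17 ≡ Monday — that's 1881's doomsday.
In July the doomsday date is Jul 11.
Jul 7 is 4 days before Jul 11; 4 mod 7 = 4, so Monday − 4 = Thursday.

Thursday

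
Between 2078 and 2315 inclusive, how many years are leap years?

Multiples of 4 in [2078,2315]: 59.
Of those, multiples of 100: 3 (not leap unless ÷400).
Multiples of 400: 0.
Leap years = 59 − 3 + 0 = 56.

56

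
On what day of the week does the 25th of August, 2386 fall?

Doomsday rule: the anchor day for the 2300s is Wednesday. For year 86: 86÷12 = 7 r 2, and 2÷4 = 0, so 7+2+0 = 9.
Wednesday + 9 ≡ Friday — that's 2386's doomsday.
In August the doomsday date is Aug 8.
Aug 25 is 17 days after Aug 8; 17 mod 7 = 3, so Friday + 3 = Monday.

Monday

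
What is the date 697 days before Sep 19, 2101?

−365 (one year) → Sep 19, 2100 (332 left).
−19 → Aug 31, 2100 (end of Aug, 31 days; 313 left).
−31 → Jul 31, 2100 (end of Jul, 31 days; 282 left).
−31 → Jun 30, 2100 (end of Jun, 30 days; 251 left).
−30 → May 31, 2100 (end of May, 31 days; 221 left).
−31 → Apr 30, 2100 (end of Apr, 30 days; 190 left).
−30 → Mar 31, 2100 (end of Mar, 31 days; 160 left).
−31 → Feb 28, 2100 (end of Feb, 28 days; 129 left).
−28 → Jan 31, 2100 (end of Jan, 31 days; 101 left).
−31 → Dec 31, 2099 (end of Dec, 31 days; 70 left).
−31 → Nov 30, 2099 (end of Nov, 30 days; 39 left).
−30 → Oct 31, 2099 (end of Oct, 31 days; 9 left).
−9 → Oct 22, 2099.

October 22, 2099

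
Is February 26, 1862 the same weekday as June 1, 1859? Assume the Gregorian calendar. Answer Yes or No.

Yes

From Jun 1, 1859 to Feb 26, 1862 is 1001 days.
1001 mod 7 = 0, so they are the same weekday.
(Jun 1, 1859 is a Wednesday; Feb 26, 1862 is a Wednesday.)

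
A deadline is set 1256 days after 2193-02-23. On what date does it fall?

August 2, 2196

+365 (one year) → Feb 23, 2194 (891 left).
+365 (one year) → Feb 23, 2195 (526 left).
+365 (one year) → Feb 23, 2196 (161 left).
Feb has 29 days: +7 → Mar 1, 2196 (154 left).
Mar has 31 days: +31 → Apr 1, 2196 (123 left).
Apr has 30 days: +30 → May 1, 2196 (93 left).
May has 31 days: +31 → Jun 1, 2196 (62 left).
Jun has 30 days: +30 → Jul 1, 2196 (32 left).
Jul has 31 days: +31 → Aug 1, 2196 (1 left).
+1 → Aug 2, 2196.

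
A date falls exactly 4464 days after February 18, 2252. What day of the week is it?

Monday

Feb 18, 2252 is a Wednesday.
4464 mod 7 = 5, so 4464 days after a Wednesday is Wednesday + 5 = Monday.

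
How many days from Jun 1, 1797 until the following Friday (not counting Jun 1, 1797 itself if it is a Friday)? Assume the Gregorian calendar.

1

Jun 1, 1797 is a Thursday.
From Thursday to the next Friday is 1 day.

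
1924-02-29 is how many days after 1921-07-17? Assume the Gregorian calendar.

957

Jul 17, 1921 → Jul 17, 1922: 365 days.
Jul 17, 1922 → Jul 17, 1923: 365 days.
Jul 17, 1923 → Aug 17, 1923: 31 days (July has 31).
Aug 17, 1923 → Sep 17, 1923: 31 days (August has 31).
Sep 17, 1923 → Oct 17, 1923: 30 days (September has 30).
Oct 17, 1923 → Nov 17, 1923: 31 days (October has 31).
Nov 17, 1923 → Dec 17, 1923: 30 days (November has 30).
Dec 17, 1923 → Jan 17, 1924: 31 days (December has 31).
Jan 17, 1924 → Feb 17, 1924: 31 days (January has 31).
Feb 17, 1924 → Feb 29, 1924: 12 days.
Total: 957 days.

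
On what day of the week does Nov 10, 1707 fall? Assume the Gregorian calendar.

Doomsday rule: the anchor day for the 1700s is Sunday. For year 07: 7÷12 = 0 r 7, and 7÷4 = 1, so 0+7+1 = 8.
Sunday + 8 ≡ Monday — that's 1707's doomsday.
In November the doomsday date is Nov 7.
Nov 10 is 3 days after Nov 7; 3 mod 7 = 3, so Monday + 3 = Thursday.

Thursday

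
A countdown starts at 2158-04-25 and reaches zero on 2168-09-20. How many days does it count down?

Apr 25, 2158 → Apr 25, 2159: 365 days.
Apr 25, 2159 → Apr 25, 2160: 366 days (Feb 29, 2160 is in that span).
Apr 25, 2160 → Apr 25, 2161: 365 days.
Apr 25, 2161 → Apr 25, 2162: 365 days.
Apr 25, 2162 → Apr 25, 2163: 365 days.
Apr 25, 2163 → Apr 25, 2164: 366 days (Feb 29, 2164 is in that span).
Apr 25, 2164 → Apr 25, 2165: 365 days.
Apr 25, 2165 → Apr 25, 2166: 365 days.
Apr 25, 2166 → Apr 25, 2167: 365 days.
Apr 25, 2167 → Apr 25, 2168: 366 days (Feb 29, 2168 is in that span).
Apr 25, 2168 → May 25, 2168: 30 days (April has 30).
May 25, 2168 → Jun 25, 2168: 31 days (May has 31).
Jun 25, 2168 → Jul 25, 2168: 30 days (June has 30).
Jul 25, 2168 → Aug 25, 2168: 31 days (July has 31).
Aug 25, 2168 → Sep 20, 2168: 26 days.
Total: 3801 days.

3801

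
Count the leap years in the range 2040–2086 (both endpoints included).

Multiples of 4 in [2040,2086]: 12.
Of those, multiples of 100: 0 (not leap unless ÷400).
Multiples of 400: 0.
Leap years = 12 − 0 + 0 = 12.

12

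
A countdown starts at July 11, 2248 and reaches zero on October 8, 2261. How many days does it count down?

Jul 11, 2248 → Jul 11, 2249: 365 days.
Jul 11, 2249 → Jul 11, 2250: 365 days.
Jul 11, 2250 → Jul 11, 2251: 365 days.
Jul 11, 2251 → Jul 11, 2252: 366 days (Feb 29, 2252 is in that span).
Jul 11, 2252 → Jul 11, 2253: 365 days.
Jul 11, 2253 → Jul 11, 2254: 365 days.
Jul 11, 2254 → Jul 11, 2255: 365 days.
Jul 11, 2255 → Jul 11, 2256: 366 days (Feb 29, 2256 is in that span).
Jul 11, 2256 → Jul 11, 2257: 365 days.
Jul 11, 2257 → Jul 11, 2258: 365 days.
Jul 11, 2258 → Jul 11, 2259: 365 days.
Jul 11, 2259 → Jul 11, 2260: 366 days (Feb 29, 2260 is in that span).
Jul 11, 2260 → Jul 11, 2261: 365 days.
Jul 11, 2261 → Aug 11, 2261: 31 days (July has 31).
Aug 11, 2261 → Sep 11, 2261: 31 days (August has 31).
Sep 11, 2261 → Oct 8, 2261: 27 days.
Total: 4837 days.

4837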